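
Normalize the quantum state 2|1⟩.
|1⟩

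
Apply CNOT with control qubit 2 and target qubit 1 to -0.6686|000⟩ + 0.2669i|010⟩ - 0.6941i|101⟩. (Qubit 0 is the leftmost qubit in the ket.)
-0.6686|000⟩ + 0.2669i|010⟩ - 0.6941i|111⟩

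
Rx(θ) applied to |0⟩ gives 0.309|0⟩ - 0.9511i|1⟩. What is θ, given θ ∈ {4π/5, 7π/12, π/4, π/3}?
4π/5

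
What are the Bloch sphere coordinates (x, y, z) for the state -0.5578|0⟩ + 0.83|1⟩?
(-0.9259, 0, -0.3778)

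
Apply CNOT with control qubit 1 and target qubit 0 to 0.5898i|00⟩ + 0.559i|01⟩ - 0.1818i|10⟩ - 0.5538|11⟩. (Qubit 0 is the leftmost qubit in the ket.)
0.5898i|00⟩ - 0.5538|01⟩ - 0.1818i|10⟩ + 0.559i|11⟩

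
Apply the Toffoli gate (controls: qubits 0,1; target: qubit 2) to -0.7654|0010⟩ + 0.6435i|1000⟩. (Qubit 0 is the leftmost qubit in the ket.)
-0.7654|0010⟩ + 0.6435i|1000⟩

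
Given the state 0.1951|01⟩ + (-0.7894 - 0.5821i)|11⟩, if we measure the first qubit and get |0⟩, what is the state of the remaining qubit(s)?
|1⟩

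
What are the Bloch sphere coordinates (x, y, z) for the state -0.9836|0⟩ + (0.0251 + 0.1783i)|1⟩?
(-0.04938, -0.3508, 0.935)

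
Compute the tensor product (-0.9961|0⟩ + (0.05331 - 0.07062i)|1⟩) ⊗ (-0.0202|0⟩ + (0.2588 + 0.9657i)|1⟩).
0.02012|00⟩ + (-0.2578 - 0.9619i)|01⟩ + (-0.001077 + 0.001427i)|10⟩ + (0.08199 + 0.03321i)|11⟩

amp(|b₁b₂…⟩) = product of the factor amplitudes for bits b₁, b₂, …; only kets whose every factor amplitude is nonzero survive.
|00⟩: (-0.9961)(-0.0202) = 0.02012
|01⟩: (-0.9961)(0.2588 + 0.9657i) = (-0.2578 - 0.9619i)
|10⟩: (0.05331 - 0.07062i)(-0.0202) = (-0.001077 + 0.001427i)
|11⟩: (0.05331 - 0.07062i)(0.2588 + 0.9657i) = (0.08199 + 0.03321i)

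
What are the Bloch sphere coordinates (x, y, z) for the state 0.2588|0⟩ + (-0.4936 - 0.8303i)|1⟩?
(-0.2555, -0.4298, -0.8661)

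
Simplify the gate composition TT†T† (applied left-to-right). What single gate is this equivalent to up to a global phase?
T†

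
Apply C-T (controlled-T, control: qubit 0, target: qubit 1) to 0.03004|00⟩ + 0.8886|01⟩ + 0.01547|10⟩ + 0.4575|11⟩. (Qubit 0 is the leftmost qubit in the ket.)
0.03004|00⟩ + 0.8886|01⟩ + 0.01547|10⟩ + (0.3235 + 0.3235i)|11⟩

C-T leaves the control-|0⟩ kets |00⟩, |01⟩ unchanged and applies T to qubit 1 on the control-|1⟩ pair (|10⟩, |11⟩).
T = [[1, 0], [0, (1/√2 + (1/√2)i)]].
With a = amp(|10⟩) = 0.01547 and b = amp(|11⟩) = 0.4575:
new amp(|10⟩) = (1)·a = 0.01547
new amp(|11⟩) = (1/√2 + (1/√2)i)·b = (0.3235 + 0.3235i)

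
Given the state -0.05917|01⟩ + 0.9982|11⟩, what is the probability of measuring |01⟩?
0.003501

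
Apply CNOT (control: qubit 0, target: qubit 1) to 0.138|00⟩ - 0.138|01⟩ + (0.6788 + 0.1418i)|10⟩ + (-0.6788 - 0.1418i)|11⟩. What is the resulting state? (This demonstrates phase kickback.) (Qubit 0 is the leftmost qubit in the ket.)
0.138|00⟩ - 0.138|01⟩ + (-0.6788 - 0.1418i)|10⟩ + (0.6788 + 0.1418i)|11⟩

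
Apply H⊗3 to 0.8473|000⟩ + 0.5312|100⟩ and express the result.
0.4874|000⟩ + 0.4874|001⟩ + 0.4874|010⟩ + 0.4874|011⟩ + 0.1118|100⟩ + 0.1118|101⟩ + 0.1118|110⟩ + 0.1118|111⟩

H⊗3 gives amp(|y⟩) = (1/2√2) Σ_x (−1)^(x·y) amp(|x⟩), where x·y is the number of positions in which both x and y have a 1.
|000⟩: (0.8473 + 0.5312)/(2√2) = 0.4874
|001⟩: (0.8473 + 0.5312)/(2√2) = 0.4874
|010⟩: (0.8473 + 0.5312)/(2√2) = 0.4874
|011⟩: (0.8473 + 0.5312)/(2√2) = 0.4874
|100⟩: (0.8473 - 0.5312)/(2√2) = 0.1118
|101⟩: (0.8473 - 0.5312)/(2√2) = 0.1118
|110⟩: (0.8473 - 0.5312)/(2√2) = 0.1118
|111⟩: (0.8473 - 0.5312)/(2√2) = 0.1118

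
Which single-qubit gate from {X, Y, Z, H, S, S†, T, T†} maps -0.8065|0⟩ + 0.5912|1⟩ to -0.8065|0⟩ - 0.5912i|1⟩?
S†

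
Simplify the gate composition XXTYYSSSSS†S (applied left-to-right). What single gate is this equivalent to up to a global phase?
T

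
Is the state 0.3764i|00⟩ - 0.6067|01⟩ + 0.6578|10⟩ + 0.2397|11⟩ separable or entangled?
Entangled

Writing the state as a|00⟩ + b|01⟩ + c|10⟩ + d|11⟩, it is a product state iff ad − bc = 0.
Here (a, b, c, d) = (0.3764i, -0.6067, 0.6578, 0.2397): ad − bc = (0.3764i)(0.2397) − (-0.6067)(0.6578) = (0.3991 + 0.09022i) ≠ 0, so the state is entangled.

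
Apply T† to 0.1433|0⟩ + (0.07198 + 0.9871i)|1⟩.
0.1433|0⟩ + (0.7489 + 0.6471i)|1⟩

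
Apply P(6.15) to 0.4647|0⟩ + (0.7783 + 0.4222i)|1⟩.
0.4647|0⟩ + (0.8275 + 0.3151i)|1⟩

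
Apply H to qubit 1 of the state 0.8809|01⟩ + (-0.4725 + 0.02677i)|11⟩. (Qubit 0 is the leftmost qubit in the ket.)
0.6229|00⟩ - 0.6229|01⟩ + (-0.3341 + 0.01893i)|10⟩ + (0.3341 - 0.01893i)|11⟩

H on qubit 1 mixes each pair of kets that differ only in qubit 1: amplitudes (a, b) of (|…0…⟩, |…1…⟩) become ((a + b)/√2, (a − b)/√2). Kets absent from the input have amplitude 0.
(|00⟩, |01⟩): (a, b) = (0, 0.8809) → (0.6229, -0.6229)
(|10⟩, |11⟩): (a, b) = (0, (-0.4725 + 0.02677i)) → ((-0.3341 + 0.01893i), (0.3341 - 0.01893i))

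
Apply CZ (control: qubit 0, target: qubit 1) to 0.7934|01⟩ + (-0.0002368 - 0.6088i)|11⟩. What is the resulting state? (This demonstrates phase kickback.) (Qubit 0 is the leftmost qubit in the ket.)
0.7934|01⟩ + (0.0002368 + 0.6088i)|11⟩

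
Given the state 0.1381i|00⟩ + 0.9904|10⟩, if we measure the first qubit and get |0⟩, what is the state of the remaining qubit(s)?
i|0⟩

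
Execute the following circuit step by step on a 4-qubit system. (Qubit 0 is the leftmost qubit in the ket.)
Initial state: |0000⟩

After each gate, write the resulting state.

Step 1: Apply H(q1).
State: 1/√2|0000⟩ + 1/√2|0100⟩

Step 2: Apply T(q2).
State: 1/√2|0000⟩ + 1/√2|0100⟩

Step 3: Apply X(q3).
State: 1/√2|0001⟩ + 1/√2|0101⟩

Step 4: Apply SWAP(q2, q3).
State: 1/√2|0010⟩ + 1/√2|0110⟩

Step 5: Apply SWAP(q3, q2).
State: 1/√2|0001⟩ + 1/√2|0101⟩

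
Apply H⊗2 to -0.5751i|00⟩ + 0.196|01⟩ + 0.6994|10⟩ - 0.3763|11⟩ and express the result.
(0.2596 - 0.2876i)|00⟩ + (0.4399 - 0.2876i)|01⟩ + (-0.06355 - 0.2876i)|10⟩ + (-0.6359 - 0.2876i)|11⟩

H⊗2 gives amp(|y⟩) = (1/2) Σ_x (−1)^(x·y) amp(|x⟩), where x·y is the number of positions in which both x and y have a 1.
|00⟩: (-0.5751i + 0.196 + 0.6994 - 0.3763)/2 = (0.2596 - 0.2876i)
|01⟩: (-0.5751i - 0.196 + 0.6994 + 0.3763)/2 = (0.4399 - 0.2876i)
|10⟩: (-0.5751i + 0.196 - 0.6994 + 0.3763)/2 = (-0.06355 - 0.2876i)
|11⟩: (-0.5751i - 0.196 - 0.6994 - 0.3763)/2 = (-0.6359 - 0.2876i)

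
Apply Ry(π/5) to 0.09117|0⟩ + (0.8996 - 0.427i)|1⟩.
(-0.1913 + 0.132i)|0⟩ + (0.8837 - 0.4061i)|1⟩

Ry(π/5) = [[cos(θ/2), −sin(θ/2)], [sin(θ/2), cos(θ/2)]]; θ = π/5, cos(θ/2) ≈ 0.951057, sin(θ/2) ≈ 0.309017.
With a = amp(|0⟩) = 0.09117 and b = amp(|1⟩) = (0.8996 - 0.427i):
new amp(|0⟩) = (0.951057)·a + (-0.309017)·b = (-0.1913 + 0.132i)
new amp(|1⟩) = (0.309017)·a + (0.951057)·b = (0.8837 - 0.4061i)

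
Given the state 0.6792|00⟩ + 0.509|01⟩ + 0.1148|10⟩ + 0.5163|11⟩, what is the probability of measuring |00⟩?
0.4613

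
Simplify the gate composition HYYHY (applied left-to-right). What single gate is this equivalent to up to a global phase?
Y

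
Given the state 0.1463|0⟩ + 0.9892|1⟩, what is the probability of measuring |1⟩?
0.9785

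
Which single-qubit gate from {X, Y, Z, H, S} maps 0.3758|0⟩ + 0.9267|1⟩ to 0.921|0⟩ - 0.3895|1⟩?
H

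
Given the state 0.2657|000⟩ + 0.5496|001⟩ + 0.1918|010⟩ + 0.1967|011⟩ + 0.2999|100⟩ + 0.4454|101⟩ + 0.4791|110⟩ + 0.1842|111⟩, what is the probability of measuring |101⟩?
0.1984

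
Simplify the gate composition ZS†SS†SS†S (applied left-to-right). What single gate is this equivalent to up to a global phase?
Z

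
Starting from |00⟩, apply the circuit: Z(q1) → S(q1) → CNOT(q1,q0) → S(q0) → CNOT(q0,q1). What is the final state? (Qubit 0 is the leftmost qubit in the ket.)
|00⟩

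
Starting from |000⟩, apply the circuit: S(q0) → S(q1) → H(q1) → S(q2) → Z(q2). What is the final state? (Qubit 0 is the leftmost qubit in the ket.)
1/√2|000⟩ + 1/√2|010⟩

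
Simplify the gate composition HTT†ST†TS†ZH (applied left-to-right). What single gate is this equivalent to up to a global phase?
X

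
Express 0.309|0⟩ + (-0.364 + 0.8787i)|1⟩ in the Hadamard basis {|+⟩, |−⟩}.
(-0.03889 + 0.6213i)|+⟩ + (0.4759 - 0.6213i)|−⟩

With |ψ⟩ = α|0⟩ + β|1⟩, the Hadamard-basis coefficients are ⟨+|ψ⟩ = (α + β)/√2 and ⟨−|ψ⟩ = (α − β)/√2.
Here α = 0.309, β = (-0.364 + 0.8787i): (α + β)/√2 = (-0.03889 + 0.6213i), (α − β)/√2 = (0.4759 - 0.6213i).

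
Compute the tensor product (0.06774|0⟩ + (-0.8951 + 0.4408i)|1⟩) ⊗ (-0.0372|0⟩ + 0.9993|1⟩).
-0.00252|00⟩ + 0.06769|01⟩ + (0.0333 - 0.0164i)|10⟩ + (-0.8945 + 0.4405i)|11⟩

amp(|b₁b₂…⟩) = product of the factor amplitudes for bits b₁, b₂, …; only kets whose every factor amplitude is nonzero survive.
|00⟩: (0.06774)(-0.0372) = -0.00252
|01⟩: (0.06774)(0.9993) = 0.06769
|10⟩: (-0.8951 + 0.4408i)(-0.0372) = (0.0333 - 0.0164i)
|11⟩: (-0.8951 + 0.4408i)(0.9993) = (-0.8945 + 0.4405i)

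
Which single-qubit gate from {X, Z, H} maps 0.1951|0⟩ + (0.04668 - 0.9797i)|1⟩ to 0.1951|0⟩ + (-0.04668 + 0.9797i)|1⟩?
Z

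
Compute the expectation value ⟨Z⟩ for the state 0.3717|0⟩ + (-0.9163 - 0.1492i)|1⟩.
-0.7237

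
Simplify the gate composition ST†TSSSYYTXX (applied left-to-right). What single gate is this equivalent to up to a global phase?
T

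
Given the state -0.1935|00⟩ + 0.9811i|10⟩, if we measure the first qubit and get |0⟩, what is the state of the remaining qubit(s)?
-|0⟩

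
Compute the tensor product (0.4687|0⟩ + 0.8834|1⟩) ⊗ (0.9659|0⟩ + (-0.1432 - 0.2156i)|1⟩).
0.4527|00⟩ + (-0.06712 - 0.1011i)|01⟩ + 0.8533|10⟩ + (-0.1265 - 0.1905i)|11⟩

amp(|b₁b₂…⟩) = product of the factor amplitudes for bits b₁, b₂, …; only kets whose every factor amplitude is nonzero survive.
|00⟩: (0.4687)(0.9659) = 0.4527
|01⟩: (0.4687)(-0.1432 - 0.2156i) = (-0.06712 - 0.1011i)
|10⟩: (0.8834)(0.9659) = 0.8533
|11⟩: (0.8834)(-0.1432 - 0.2156i) = (-0.1265 - 0.1905i)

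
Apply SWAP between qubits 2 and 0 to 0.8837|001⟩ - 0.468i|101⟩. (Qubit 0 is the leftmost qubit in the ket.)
0.8837|100⟩ - 0.468i|101⟩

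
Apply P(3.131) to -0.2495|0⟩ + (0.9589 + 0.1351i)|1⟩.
-0.2495|0⟩ + (-0.9603 - 0.1249i)|1⟩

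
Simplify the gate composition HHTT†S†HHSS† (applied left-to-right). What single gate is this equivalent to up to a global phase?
S†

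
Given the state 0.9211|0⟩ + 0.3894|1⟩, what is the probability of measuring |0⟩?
0.8484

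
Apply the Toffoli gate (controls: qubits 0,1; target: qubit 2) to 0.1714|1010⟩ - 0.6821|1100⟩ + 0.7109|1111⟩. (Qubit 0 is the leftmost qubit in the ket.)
0.1714|1010⟩ + 0.7109|1101⟩ - 0.6821|1110⟩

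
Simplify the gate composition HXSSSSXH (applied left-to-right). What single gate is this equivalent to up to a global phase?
I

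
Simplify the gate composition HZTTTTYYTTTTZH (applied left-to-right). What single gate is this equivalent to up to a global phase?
I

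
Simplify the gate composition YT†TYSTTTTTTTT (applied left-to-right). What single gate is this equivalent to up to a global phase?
S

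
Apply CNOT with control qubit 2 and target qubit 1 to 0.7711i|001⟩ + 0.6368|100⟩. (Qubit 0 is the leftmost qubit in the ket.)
0.7711i|011⟩ + 0.6368|100⟩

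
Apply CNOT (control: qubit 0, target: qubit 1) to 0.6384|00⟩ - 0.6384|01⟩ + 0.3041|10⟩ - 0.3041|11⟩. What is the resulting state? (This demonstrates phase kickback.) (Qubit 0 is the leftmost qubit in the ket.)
0.6384|00⟩ - 0.6384|01⟩ - 0.3041|10⟩ + 0.3041|11⟩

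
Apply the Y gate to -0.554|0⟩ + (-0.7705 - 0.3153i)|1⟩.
(-0.3153 + 0.7705i)|0⟩ - 0.554i|1⟩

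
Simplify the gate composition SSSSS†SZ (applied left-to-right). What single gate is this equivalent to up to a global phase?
Z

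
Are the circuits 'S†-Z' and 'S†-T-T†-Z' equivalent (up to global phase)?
Yes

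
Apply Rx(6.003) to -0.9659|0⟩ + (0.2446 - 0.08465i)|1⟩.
(0.9446 - 0.03415i)|0⟩ + (-0.2422 + 0.2187i)|1⟩

Rx(6.003) = [[cos(θ/2), −i·sin(θ/2)], [−i·sin(θ/2), cos(θ/2)]]; θ = 6.003, cos(θ/2) ≈ -0.990203, sin(θ/2) ≈ 0.139635.
With a = amp(|0⟩) = -0.9659 and b = amp(|1⟩) = (0.2446 - 0.08465i):
new amp(|0⟩) = (-0.990203)·a + (-0.139635i)·b = (0.9446 - 0.03415i)
new amp(|1⟩) = (-0.139635i)·a + (-0.990203)·b = (-0.2422 + 0.2187i)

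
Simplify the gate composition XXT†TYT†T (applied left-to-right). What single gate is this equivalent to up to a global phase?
Y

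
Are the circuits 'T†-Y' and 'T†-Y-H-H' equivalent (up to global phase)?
Yes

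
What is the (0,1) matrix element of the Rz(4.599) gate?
0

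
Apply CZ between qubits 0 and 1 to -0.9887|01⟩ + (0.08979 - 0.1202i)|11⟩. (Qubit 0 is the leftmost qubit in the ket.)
-0.9887|01⟩ + (-0.08979 + 0.1202i)|11⟩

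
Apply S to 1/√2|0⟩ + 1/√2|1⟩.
1/√2|0⟩ + (1/√2)i|1⟩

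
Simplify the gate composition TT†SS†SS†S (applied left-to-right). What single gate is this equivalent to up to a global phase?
S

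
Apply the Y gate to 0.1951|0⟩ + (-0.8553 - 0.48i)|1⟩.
(-0.48 + 0.8553i)|0⟩ + 0.1951i|1⟩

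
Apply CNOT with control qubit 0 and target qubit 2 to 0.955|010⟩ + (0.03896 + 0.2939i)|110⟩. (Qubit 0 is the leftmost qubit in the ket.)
0.955|010⟩ + (0.03896 + 0.2939i)|111⟩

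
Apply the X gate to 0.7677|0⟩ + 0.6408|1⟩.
0.6408|0⟩ + 0.7677|1⟩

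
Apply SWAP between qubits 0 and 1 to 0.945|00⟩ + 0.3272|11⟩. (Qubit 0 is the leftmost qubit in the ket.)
0.945|00⟩ + 0.3272|11⟩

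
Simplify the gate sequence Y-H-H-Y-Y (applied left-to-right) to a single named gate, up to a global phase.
Y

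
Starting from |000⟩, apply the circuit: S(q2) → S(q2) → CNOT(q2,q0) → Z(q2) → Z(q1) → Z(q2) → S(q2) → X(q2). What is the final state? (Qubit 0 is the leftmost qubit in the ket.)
|001⟩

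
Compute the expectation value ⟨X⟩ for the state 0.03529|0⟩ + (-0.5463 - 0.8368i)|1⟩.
-0.03856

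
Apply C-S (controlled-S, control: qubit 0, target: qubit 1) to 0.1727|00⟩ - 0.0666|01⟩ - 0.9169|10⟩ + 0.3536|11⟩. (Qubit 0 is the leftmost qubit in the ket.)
0.1727|00⟩ - 0.0666|01⟩ - 0.9169|10⟩ + 0.3536i|11⟩

C-S leaves the control-|0⟩ kets |00⟩, |01⟩ unchanged and applies S to qubit 1 on the control-|1⟩ pair (|10⟩, |11⟩).
S = [[1, 0], [0, i]].
With a = amp(|10⟩) = -0.9169 and b = amp(|11⟩) = 0.3536:
new amp(|10⟩) = (1)·a = -0.9169
new amp(|11⟩) = (i)·b = 0.3536i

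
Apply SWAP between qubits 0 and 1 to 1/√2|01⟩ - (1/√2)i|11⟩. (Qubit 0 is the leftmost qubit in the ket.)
1/√2|10⟩ - (1/√2)i|11⟩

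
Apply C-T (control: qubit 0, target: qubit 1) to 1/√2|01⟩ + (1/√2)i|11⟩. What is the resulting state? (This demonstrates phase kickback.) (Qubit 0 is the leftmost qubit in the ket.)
1/√2|01⟩ + (-1/2 + (1/2)i)|11⟩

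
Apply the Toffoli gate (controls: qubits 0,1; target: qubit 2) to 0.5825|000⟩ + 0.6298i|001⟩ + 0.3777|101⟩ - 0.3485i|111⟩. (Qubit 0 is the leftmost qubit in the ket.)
0.5825|000⟩ + 0.6298i|001⟩ + 0.3777|101⟩ - 0.3485i|110⟩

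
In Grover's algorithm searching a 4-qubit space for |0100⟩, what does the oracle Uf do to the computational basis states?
Uf|x⟩ = -|x⟩ if x = 0100, else |x⟩ (phase flip on target)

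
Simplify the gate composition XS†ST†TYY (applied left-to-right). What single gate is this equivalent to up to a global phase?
X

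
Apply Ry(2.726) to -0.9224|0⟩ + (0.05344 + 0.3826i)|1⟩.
(-0.2426 - 0.3744i)|0⟩ + (-0.8915 + 0.07893i)|1⟩

Ry(2.726) = [[cos(θ/2), −sin(θ/2)], [sin(θ/2), cos(θ/2)]]; θ = 2.726, cos(θ/2) ≈ 0.206304, sin(θ/2) ≈ 0.978488.
With a = amp(|0⟩) = -0.9224 and b = amp(|1⟩) = (0.05344 + 0.3826i):
new amp(|0⟩) = (0.206304)·a + (-0.978488)·b = (-0.2426 - 0.3744i)
new amp(|1⟩) = (0.978488)·a + (0.206304)·b = (-0.8915 + 0.07893i)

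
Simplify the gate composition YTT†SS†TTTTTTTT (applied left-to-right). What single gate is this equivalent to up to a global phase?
Y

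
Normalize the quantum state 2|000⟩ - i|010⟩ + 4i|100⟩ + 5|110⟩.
0.2949|000⟩ - 0.1474i|010⟩ + 0.5898i|100⟩ + 0.7372|110⟩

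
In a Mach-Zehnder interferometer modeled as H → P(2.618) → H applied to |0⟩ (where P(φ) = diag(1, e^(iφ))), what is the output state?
(0.06699 + 0.25i)|0⟩ + (0.933 - 0.25i)|1⟩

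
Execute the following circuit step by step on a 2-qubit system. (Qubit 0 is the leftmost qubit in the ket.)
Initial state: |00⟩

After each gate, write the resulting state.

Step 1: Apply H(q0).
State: 1/√2|00⟩ + 1/√2|10⟩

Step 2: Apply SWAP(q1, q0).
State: 1/√2|00⟩ + 1/√2|01⟩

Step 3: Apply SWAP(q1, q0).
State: 1/√2|00⟩ + 1/√2|10⟩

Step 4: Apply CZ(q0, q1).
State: 1/√2|00⟩ + 1/√2|10⟩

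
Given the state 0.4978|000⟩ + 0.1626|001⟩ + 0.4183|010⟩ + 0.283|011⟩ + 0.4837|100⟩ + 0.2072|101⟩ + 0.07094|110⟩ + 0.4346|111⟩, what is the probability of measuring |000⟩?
0.2478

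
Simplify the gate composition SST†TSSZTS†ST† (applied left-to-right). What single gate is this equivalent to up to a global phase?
Z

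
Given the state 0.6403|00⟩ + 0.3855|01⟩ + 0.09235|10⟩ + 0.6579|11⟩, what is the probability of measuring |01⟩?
0.1486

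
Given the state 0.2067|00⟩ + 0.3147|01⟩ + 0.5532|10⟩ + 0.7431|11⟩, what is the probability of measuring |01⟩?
0.09904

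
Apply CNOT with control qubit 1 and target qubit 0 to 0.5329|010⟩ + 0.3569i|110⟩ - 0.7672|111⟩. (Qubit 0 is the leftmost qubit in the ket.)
0.3569i|010⟩ - 0.7672|011⟩ + 0.5329|110⟩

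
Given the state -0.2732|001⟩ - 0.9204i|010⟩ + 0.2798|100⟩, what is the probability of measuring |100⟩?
0.07829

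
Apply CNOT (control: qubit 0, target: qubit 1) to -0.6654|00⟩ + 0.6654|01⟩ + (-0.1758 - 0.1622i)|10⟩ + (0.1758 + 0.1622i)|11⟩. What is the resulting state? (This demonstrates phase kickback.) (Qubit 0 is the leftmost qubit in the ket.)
-0.6654|00⟩ + 0.6654|01⟩ + (0.1758 + 0.1622i)|10⟩ + (-0.1758 - 0.1622i)|11⟩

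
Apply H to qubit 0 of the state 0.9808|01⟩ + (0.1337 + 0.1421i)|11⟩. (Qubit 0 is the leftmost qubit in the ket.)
(0.7881 + 0.1005i)|01⟩ + (0.599 - 0.1005i)|11⟩

H on qubit 0 mixes each pair of kets that differ only in qubit 0: amplitudes (a, b) of (|…0…⟩, |…1…⟩) become ((a + b)/√2, (a − b)/√2). Kets absent from the input have amplitude 0.
(|01⟩, |11⟩): (a, b) = (0.9808, (0.1337 + 0.1421i)) → ((0.7881 + 0.1005i), (0.599 - 0.1005i))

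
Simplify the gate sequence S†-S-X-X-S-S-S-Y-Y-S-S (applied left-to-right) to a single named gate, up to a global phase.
S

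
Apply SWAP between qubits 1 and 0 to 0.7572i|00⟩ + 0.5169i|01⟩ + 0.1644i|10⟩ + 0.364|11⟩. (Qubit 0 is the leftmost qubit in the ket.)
0.7572i|00⟩ + 0.1644i|01⟩ + 0.5169i|10⟩ + 0.364|11⟩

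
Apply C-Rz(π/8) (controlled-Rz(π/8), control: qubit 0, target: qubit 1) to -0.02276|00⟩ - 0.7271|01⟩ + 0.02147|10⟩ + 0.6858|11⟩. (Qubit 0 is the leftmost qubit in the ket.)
-0.02276|00⟩ - 0.7271|01⟩ + (0.02106 - 0.004189i)|10⟩ + (0.6726 + 0.1338i)|11⟩

C-Rz(π/8) leaves the control-|0⟩ kets |00⟩, |01⟩ unchanged and applies Rz(π/8) to qubit 1 on the control-|1⟩ pair (|10⟩, |11⟩).
Rz(π/8) = [[e^(−iθ/2), 0], [0, e^(iθ/2)]] with e^(±iθ/2) = cos(θ/2) ± i·sin(θ/2); θ = π/8, cos(θ/2) ≈ 0.980785, sin(θ/2) ≈ 0.19509.
With a = amp(|10⟩) = 0.02147 and b = amp(|11⟩) = 0.6858:
new amp(|10⟩) = (0.980785 - 0.19509i)·a = (0.02106 - 0.004189i)
new amp(|11⟩) = (0.980785 + 0.19509i)·b = (0.6726 + 0.1338i)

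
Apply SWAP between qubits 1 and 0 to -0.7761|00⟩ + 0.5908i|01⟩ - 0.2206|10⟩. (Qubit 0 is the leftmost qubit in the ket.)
-0.7761|00⟩ - 0.2206|01⟩ + 0.5908i|10⟩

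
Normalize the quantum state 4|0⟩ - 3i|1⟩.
0.8|0⟩ - 0.6i|1⟩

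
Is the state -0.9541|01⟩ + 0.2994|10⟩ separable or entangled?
Entangled

Writing the state as a|00⟩ + b|01⟩ + c|10⟩ + d|11⟩, it is a product state iff ad − bc = 0.
Here (a, b, c, d) = (0, -0.9541, 0.2994, 0): ad − bc = (0)(0) − (-0.9541)(0.2994) = 0.2857 ≠ 0, so the state is entangled.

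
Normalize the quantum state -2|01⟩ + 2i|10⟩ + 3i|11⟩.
-0.4851|01⟩ + 0.4851i|10⟩ + 0.7276i|11⟩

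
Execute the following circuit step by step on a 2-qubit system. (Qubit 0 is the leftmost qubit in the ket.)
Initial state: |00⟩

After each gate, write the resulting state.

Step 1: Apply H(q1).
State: 1/√2|00⟩ + 1/√2|01⟩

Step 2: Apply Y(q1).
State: -(1/√2)i|00⟩ + (1/√2)i|01⟩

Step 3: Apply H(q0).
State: -(1/2)i|00⟩ + (1/2)i|01⟩ - (1/2)i|10⟩ + (1/2)i|11⟩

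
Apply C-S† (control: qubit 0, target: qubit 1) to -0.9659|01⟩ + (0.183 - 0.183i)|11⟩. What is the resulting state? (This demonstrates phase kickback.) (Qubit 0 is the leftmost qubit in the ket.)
-0.9659|01⟩ + (-0.183 - 0.183i)|11⟩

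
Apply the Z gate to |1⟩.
-|1⟩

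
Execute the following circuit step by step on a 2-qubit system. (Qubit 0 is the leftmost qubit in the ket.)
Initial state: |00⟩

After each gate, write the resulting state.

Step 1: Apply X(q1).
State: |01⟩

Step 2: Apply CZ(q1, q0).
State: |01⟩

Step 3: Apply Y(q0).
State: i|11⟩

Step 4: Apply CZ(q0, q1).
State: -i|11⟩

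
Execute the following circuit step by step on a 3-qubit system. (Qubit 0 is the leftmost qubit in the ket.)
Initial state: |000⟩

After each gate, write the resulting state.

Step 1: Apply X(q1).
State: |010⟩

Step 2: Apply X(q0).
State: |110⟩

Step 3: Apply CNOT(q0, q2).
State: |111⟩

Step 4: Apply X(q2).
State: |110⟩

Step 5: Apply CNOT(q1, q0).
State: |010⟩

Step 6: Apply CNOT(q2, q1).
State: |010⟩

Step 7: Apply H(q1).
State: 1/√2|000⟩ - 1/√2|010⟩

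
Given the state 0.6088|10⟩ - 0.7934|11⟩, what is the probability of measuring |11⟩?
0.6295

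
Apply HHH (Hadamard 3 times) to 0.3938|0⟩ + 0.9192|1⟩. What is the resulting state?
0.9284|0⟩ - 0.3715|1⟩

H² = I, so H^3 = H: a single Hadamard. With (a, b) = (0.3938, 0.9192), H gives ((a + b)/√2, (a − b)/√2) = (0.9284, -0.3715).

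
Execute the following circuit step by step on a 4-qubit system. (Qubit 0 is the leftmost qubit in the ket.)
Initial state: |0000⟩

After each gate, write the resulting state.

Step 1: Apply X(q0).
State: |1000⟩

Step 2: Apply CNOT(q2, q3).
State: |1000⟩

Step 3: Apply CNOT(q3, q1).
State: |1000⟩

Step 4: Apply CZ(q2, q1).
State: |1000⟩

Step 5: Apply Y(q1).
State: i|1100⟩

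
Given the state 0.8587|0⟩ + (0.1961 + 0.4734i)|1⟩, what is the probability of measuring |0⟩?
0.7374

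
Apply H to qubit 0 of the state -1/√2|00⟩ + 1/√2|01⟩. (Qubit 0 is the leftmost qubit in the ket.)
-1/2|00⟩ + 1/2|01⟩ - 1/2|10⟩ + 1/2|11⟩

H on qubit 0 mixes each pair of kets that differ only in qubit 0: amplitudes (a, b) of (|…0…⟩, |…1…⟩) become ((a + b)/√2, (a − b)/√2). Kets absent from the input have amplitude 0.
(|00⟩, |10⟩): (a, b) = (-1/√2, 0) → (-1/2, -1/2)
(|01⟩, |11⟩): (a, b) = (1/√2, 0) → (1/2, 1/2)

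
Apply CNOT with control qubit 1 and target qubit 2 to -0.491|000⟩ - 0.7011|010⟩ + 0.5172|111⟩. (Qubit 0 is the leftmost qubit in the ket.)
-0.491|000⟩ - 0.7011|011⟩ + 0.5172|110⟩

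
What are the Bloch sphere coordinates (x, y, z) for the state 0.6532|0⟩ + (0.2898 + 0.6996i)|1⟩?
(0.3786, 0.914, -0.1468)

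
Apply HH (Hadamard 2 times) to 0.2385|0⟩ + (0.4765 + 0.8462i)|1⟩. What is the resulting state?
0.2385|0⟩ + (0.4765 + 0.8462i)|1⟩

H² = I, so an even number of Hadamards cancels: H^2 = I and the state is unchanged.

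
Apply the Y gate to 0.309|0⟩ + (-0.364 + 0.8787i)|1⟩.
(0.8787 + 0.364i)|0⟩ + 0.309i|1⟩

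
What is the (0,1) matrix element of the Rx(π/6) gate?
-0.2588i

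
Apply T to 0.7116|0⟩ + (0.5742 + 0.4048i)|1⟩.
0.7116|0⟩ + (0.1198 + 0.6923i)|1⟩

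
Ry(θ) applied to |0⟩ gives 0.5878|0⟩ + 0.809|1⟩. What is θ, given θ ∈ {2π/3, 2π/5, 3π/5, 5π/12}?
3π/5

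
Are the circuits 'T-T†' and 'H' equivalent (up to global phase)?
No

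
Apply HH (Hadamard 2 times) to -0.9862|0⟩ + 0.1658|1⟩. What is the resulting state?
-0.9862|0⟩ + 0.1658|1⟩

H² = I, so an even number of Hadamards cancels: H^2 = I and the state is unchanged.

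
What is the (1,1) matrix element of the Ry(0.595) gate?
0.9561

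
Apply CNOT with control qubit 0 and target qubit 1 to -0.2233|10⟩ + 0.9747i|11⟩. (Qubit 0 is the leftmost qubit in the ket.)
0.9747i|10⟩ - 0.2233|11⟩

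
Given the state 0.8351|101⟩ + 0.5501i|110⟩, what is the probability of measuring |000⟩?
0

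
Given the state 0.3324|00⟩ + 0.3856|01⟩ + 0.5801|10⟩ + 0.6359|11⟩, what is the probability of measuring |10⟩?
0.3365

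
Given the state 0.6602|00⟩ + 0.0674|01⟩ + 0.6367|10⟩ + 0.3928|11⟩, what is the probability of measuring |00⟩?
0.4359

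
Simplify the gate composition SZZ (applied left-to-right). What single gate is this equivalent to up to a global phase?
S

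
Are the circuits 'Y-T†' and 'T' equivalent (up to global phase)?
No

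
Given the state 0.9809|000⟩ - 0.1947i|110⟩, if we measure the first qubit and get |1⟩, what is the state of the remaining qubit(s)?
-i|10⟩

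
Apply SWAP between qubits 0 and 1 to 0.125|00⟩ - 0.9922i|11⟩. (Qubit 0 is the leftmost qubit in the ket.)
0.125|00⟩ - 0.9922i|11⟩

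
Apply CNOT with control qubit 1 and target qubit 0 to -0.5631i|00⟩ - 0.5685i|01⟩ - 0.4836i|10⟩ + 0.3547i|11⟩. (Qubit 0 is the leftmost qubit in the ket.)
-0.5631i|00⟩ + 0.3547i|01⟩ - 0.4836i|10⟩ - 0.5685i|11⟩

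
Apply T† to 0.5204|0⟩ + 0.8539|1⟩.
0.5204|0⟩ + (0.6038 - 0.6038i)|1⟩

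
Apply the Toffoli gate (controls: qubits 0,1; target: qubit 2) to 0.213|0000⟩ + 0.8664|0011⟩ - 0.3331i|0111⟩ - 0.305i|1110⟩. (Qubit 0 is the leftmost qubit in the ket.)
0.213|0000⟩ + 0.8664|0011⟩ - 0.3331i|0111⟩ - 0.305i|1100⟩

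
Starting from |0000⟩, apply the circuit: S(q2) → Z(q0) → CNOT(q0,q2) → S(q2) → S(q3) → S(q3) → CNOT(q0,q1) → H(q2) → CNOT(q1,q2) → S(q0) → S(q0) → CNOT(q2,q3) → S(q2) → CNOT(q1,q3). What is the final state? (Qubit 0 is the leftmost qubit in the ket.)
1/√2|0000⟩ + (1/√2)i|0011⟩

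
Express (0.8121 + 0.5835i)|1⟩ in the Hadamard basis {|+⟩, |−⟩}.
(0.5742 + 0.4126i)|+⟩ + (-0.5742 - 0.4126i)|−⟩

With |ψ⟩ = α|0⟩ + β|1⟩, the Hadamard-basis coefficients are ⟨+|ψ⟩ = (α + β)/√2 and ⟨−|ψ⟩ = (α − β)/√2.
Here α = 0, β = (0.8121 + 0.5835i): (α + β)/√2 = (0.5742 + 0.4126i), (α − β)/√2 = (-0.5742 - 0.4126i).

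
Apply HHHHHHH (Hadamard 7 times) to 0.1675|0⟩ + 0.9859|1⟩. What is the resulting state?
0.8156|0⟩ - 0.5787|1⟩

H² = I, so H^7 = H: a single Hadamard. With (a, b) = (0.1675, 0.9859), H gives ((a + b)/√2, (a − b)/√2) = (0.8156, -0.5787).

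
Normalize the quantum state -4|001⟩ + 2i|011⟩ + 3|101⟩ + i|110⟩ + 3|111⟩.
-0.6405|001⟩ + 0.3203i|011⟩ + 0.4804|101⟩ + 0.1601i|110⟩ + 0.4804|111⟩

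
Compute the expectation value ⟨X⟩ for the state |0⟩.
0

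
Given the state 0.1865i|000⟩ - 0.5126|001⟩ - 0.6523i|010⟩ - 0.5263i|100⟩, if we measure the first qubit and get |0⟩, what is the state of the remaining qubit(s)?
0.2193i|00⟩ - 0.6028|01⟩ - 0.7671i|10⟩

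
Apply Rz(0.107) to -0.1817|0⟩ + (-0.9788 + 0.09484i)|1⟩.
(-0.1814 + 0.009716i)|0⟩ + (-0.9825 + 0.04236i)|1⟩

Rz(0.107) = [[e^(−iθ/2), 0], [0, e^(iθ/2)]] with e^(±iθ/2) = cos(θ/2) ± i·sin(θ/2); θ = 0.107, cos(θ/2) ≈ 0.998569, sin(θ/2) ≈ 0.0534745.
With a = amp(|0⟩) = -0.1817 and b = amp(|1⟩) = (-0.9788 + 0.09484i):
new amp(|0⟩) = (0.998569 - 0.0534745i)·a = (-0.1814 + 0.009716i)
new amp(|1⟩) = (0.998569 + 0.0534745i)·b = (-0.9825 + 0.04236i)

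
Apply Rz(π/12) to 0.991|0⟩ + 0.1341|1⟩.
(0.9825 - 0.1294i)|0⟩ + (0.133 + 0.0175i)|1⟩

Rz(π/12) = [[e^(−iθ/2), 0], [0, e^(iθ/2)]] with e^(±iθ/2) = cos(θ/2) ± i·sin(θ/2); θ = π/12, cos(θ/2) ≈ 0.991445, sin(θ/2) ≈ 0.130526.
With a = amp(|0⟩) = 0.991 and b = amp(|1⟩) = 0.1341:
new amp(|0⟩) = (0.991445 - 0.130526i)·a = (0.9825 - 0.1294i)
new amp(|1⟩) = (0.991445 + 0.130526i)·b = (0.133 + 0.0175i)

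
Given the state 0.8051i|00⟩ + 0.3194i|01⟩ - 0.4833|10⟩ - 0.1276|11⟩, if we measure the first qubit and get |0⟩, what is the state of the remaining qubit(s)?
0.9295i|0⟩ + 0.3688i|1⟩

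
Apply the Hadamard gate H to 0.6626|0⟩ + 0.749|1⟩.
0.9982|0⟩ - 0.06109|1⟩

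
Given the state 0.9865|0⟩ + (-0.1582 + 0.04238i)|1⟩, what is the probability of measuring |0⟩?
0.9732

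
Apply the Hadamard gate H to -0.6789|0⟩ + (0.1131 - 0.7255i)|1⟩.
(-0.4001 - 0.513i)|0⟩ + (-0.56 + 0.513i)|1⟩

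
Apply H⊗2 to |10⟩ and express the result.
1/2|00⟩ + 1/2|01⟩ - 1/2|10⟩ - 1/2|11⟩

H⊗2 gives amp(|y⟩) = (1/2) Σ_x (−1)^(x·y) amp(|x⟩), where x·y is the number of positions in which both x and y have a 1.
|00⟩: (1)/2 = 1/2
|01⟩: (1)/2 = 1/2
|10⟩: (-1)/2 = -1/2
|11⟩: (-1)/2 = -1/2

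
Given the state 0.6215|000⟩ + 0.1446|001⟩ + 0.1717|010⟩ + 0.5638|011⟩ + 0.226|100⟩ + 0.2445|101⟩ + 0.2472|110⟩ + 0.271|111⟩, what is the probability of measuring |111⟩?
0.07344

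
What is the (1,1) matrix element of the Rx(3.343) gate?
-0.1005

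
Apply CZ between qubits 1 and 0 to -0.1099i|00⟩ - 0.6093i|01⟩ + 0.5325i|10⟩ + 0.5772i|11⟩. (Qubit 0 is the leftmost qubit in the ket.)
-0.1099i|00⟩ - 0.6093i|01⟩ + 0.5325i|10⟩ - 0.5772i|11⟩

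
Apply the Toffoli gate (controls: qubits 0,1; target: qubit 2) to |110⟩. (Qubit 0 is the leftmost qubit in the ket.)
|111⟩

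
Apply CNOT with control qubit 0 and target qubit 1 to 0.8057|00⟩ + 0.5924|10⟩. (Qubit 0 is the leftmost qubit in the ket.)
0.8057|00⟩ + 0.5924|11⟩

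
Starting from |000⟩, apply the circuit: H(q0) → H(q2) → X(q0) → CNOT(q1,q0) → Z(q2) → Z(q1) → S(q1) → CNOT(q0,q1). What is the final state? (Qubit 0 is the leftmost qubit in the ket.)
1/2|000⟩ - 1/2|001⟩ + 1/2|110⟩ - 1/2|111⟩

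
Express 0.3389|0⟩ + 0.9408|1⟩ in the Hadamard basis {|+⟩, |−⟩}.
0.9049|+⟩ - 0.4256|−⟩

With |ψ⟩ = α|0⟩ + β|1⟩, the Hadamard-basis coefficients are ⟨+|ψ⟩ = (α + β)/√2 and ⟨−|ψ⟩ = (α − β)/√2.
Here α = 0.3389, β = 0.9408: (α + β)/√2 = 0.9049, (α − β)/√2 = -0.4256.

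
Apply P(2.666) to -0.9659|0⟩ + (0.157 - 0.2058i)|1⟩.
-0.9659|0⟩ + (-0.04535 + 0.2548i)|1⟩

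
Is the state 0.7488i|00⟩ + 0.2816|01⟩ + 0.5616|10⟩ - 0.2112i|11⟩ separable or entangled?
Separable

Writing the state as a|00⟩ + b|01⟩ + c|10⟩ + d|11⟩, it is a product state iff ad − bc = 0.
Here (a, b, c, d) = (0.7488i, 0.2816, 0.5616, -0.2112i): ad − bc = (0.7488i)(-0.2112i) − (0.2816)(0.5616) = 0, so the state is separable.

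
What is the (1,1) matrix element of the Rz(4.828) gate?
(-0.7468 + 0.6651i)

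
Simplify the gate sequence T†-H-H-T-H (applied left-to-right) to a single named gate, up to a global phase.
H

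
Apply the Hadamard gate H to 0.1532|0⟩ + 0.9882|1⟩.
0.8071|0⟩ - 0.5904|1⟩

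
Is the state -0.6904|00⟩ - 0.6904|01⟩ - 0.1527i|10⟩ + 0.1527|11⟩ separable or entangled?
Entangled

Writing the state as a|00⟩ + b|01⟩ + c|10⟩ + d|11⟩, it is a product state iff ad − bc = 0.
Here (a, b, c, d) = (-0.6904, -0.6904, -0.1527i, 0.1527): ad − bc = (-0.6904)(0.1527) − (-0.6904)(-0.1527i) = (-0.1054 - 0.1054i) ≠ 0, so the state is entangled.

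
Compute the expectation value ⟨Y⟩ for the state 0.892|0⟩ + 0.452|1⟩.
0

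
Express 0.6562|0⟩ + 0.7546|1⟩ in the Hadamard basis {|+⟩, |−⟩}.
0.9976|+⟩ - 0.06958|−⟩

With |ψ⟩ = α|0⟩ + β|1⟩, the Hadamard-basis coefficients are ⟨+|ψ⟩ = (α + β)/√2 and ⟨−|ψ⟩ = (α − β)/√2.
Here α = 0.6562, β = 0.7546: (α + β)/√2 = 0.9976, (α − β)/√2 = -0.06958.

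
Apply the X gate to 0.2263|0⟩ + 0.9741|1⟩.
0.9741|0⟩ + 0.2263|1⟩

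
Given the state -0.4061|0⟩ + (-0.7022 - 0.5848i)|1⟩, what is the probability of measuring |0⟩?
0.1649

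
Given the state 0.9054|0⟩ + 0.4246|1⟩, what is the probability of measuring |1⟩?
0.1803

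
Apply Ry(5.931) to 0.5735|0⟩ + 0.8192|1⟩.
-0.7081|0⟩ - 0.7061|1⟩

Ry(5.931) = [[cos(θ/2), −sin(θ/2)], [sin(θ/2), cos(θ/2)]]; θ = 5.931, cos(θ/2) ≈ -0.984536, sin(θ/2) ≈ 0.175184.
With a = amp(|0⟩) = 0.5735 and b = amp(|1⟩) = 0.8192:
new amp(|0⟩) = (-0.984536)·a + (-0.175184)·b = -0.7081
new amp(|1⟩) = (0.175184)·a + (-0.984536)·b = -0.7061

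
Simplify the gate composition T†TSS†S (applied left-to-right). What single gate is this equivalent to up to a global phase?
S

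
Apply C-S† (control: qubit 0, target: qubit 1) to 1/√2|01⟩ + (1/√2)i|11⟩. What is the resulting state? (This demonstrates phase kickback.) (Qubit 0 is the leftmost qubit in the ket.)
1/√2|01⟩ + 1/√2|11⟩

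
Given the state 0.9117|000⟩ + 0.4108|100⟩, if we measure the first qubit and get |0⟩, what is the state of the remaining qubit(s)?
|00⟩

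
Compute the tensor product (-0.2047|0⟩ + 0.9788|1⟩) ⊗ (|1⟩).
-0.2047|01⟩ + 0.9788|11⟩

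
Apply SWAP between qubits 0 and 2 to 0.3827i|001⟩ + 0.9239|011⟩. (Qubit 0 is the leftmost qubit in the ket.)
0.3827i|100⟩ + 0.9239|110⟩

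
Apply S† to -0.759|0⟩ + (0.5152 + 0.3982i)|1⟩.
-0.759|0⟩ + (0.3982 - 0.5152i)|1⟩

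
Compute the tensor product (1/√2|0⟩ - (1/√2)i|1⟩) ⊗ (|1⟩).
1/√2|01⟩ - (1/√2)i|11⟩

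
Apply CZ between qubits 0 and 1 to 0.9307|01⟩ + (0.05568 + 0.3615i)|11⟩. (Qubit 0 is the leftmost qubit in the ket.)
0.9307|01⟩ + (-0.05568 - 0.3615i)|11⟩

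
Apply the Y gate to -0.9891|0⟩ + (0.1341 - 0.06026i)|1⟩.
(-0.06026 - 0.1341i)|0⟩ - 0.9891i|1⟩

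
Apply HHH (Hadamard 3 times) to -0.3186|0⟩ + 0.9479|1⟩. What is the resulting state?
0.445|0⟩ - 0.8956|1⟩

H² = I, so H^3 = H: a single Hadamard. With (a, b) = (-0.3186, 0.9479), H gives ((a + b)/√2, (a − b)/√2) = (0.445, -0.8956).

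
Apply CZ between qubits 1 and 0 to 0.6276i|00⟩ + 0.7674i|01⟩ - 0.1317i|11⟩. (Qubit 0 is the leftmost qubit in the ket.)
0.6276i|00⟩ + 0.7674i|01⟩ + 0.1317i|11⟩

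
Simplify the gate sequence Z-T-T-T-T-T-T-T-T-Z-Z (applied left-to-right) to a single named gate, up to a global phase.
Z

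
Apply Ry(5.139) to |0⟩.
-0.8408|0⟩ + 0.5414|1⟩

Ry(5.139) = [[cos(θ/2), −sin(θ/2)], [sin(θ/2), cos(θ/2)]]; θ = 5.139, cos(θ/2) ≈ -0.84077, sin(θ/2) ≈ 0.541393.
With a = amp(|0⟩) = 1 and b = amp(|1⟩) = 0:
new amp(|0⟩) = (-0.84077)·a + (-0.541393)·b = -0.8408
new amp(|1⟩) = (0.541393)·a + (-0.84077)·b = 0.5414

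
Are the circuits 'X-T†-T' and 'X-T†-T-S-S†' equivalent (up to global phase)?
Yes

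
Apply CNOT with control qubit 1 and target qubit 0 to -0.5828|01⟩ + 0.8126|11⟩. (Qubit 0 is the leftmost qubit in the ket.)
0.8126|01⟩ - 0.5828|11⟩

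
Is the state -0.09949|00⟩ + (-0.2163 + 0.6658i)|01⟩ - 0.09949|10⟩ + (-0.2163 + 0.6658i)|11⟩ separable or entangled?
Separable

Writing the state as a|00⟩ + b|01⟩ + c|10⟩ + d|11⟩, it is a product state iff ad − bc = 0.
Here (a, b, c, d) = (-0.09949, (-0.2163 + 0.6658i), -0.09949, (-0.2163 + 0.6658i)): ad − bc = (-0.09949)(-0.2163 + 0.6658i) − (-0.2163 + 0.6658i)(-0.09949) = 0, so the state is separable.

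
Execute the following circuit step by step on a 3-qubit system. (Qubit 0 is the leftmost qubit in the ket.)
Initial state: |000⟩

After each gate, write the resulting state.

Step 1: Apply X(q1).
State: |010⟩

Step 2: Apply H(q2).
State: 1/√2|010⟩ + 1/√2|011⟩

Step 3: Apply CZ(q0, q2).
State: 1/√2|010⟩ + 1/√2|011⟩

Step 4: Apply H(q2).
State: |010⟩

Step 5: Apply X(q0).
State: |110⟩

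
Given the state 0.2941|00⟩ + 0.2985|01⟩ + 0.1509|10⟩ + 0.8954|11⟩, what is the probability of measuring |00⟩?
0.08649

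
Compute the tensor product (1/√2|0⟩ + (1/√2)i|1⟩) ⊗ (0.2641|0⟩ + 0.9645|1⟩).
0.1867|00⟩ + 0.682|01⟩ + 0.1867i|10⟩ + 0.682i|11⟩

amp(|b₁b₂…⟩) = product of the factor amplitudes for bits b₁, b₂, …; only kets whose every factor amplitude is nonzero survive.
|00⟩: (1/√2)(0.2641) = 0.1867
|01⟩: (1/√2)(0.9645) = 0.682
|10⟩: ((1/√2)i)(0.2641) = 0.1867i
|11⟩: ((1/√2)i)(0.9645) = 0.682i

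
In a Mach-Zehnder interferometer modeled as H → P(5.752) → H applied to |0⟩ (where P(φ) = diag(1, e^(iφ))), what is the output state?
(0.9311 - 0.2533i)|0⟩ + (0.0689 + 0.2533i)|1⟩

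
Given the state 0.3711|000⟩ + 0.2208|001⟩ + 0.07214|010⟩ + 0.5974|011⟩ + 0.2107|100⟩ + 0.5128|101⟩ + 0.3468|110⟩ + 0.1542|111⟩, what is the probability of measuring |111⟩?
0.02378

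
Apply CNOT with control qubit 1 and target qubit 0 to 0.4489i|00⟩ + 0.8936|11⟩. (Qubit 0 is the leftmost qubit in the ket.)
0.4489i|00⟩ + 0.8936|01⟩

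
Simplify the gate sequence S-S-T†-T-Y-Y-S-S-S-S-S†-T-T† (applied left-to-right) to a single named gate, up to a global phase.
S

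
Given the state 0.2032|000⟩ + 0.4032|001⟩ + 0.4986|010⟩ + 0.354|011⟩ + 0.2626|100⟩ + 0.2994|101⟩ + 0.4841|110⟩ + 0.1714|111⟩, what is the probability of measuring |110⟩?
0.2344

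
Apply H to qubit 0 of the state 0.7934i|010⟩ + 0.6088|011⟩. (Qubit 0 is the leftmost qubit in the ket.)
0.561i|010⟩ + 0.4305|011⟩ + 0.561i|110⟩ + 0.4305|111⟩

H on qubit 0 mixes each pair of kets that differ only in qubit 0: amplitudes (a, b) of (|…0…⟩, |…1…⟩) become ((a + b)/√2, (a − b)/√2). Kets absent from the input have amplitude 0.
(|010⟩, |110⟩): (a, b) = (0.7934i, 0) → (0.561i, 0.561i)
(|011⟩, |111⟩): (a, b) = (0.6088, 0) → (0.4305, 0.4305)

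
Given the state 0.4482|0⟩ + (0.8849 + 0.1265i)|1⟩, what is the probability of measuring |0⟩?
0.2009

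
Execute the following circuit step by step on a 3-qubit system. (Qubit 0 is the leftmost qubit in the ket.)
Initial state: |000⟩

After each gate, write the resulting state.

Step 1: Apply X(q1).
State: |010⟩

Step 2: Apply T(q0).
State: |010⟩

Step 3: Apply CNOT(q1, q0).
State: |110⟩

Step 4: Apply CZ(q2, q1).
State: |110⟩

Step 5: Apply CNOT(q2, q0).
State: |110⟩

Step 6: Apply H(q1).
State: 1/√2|100⟩ - 1/√2|110⟩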